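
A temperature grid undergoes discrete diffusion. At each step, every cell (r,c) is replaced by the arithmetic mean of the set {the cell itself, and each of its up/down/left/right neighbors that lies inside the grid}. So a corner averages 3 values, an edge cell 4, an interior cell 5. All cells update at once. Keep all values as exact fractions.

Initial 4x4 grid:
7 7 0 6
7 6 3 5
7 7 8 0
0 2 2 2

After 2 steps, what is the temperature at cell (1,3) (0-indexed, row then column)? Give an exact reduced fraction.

Answer: 919/240

Derivation:
Step 1: cell (1,3) = 7/2
Step 2: cell (1,3) = 919/240
Full grid after step 2:
  25/4 11/2 64/15 67/18
  25/4 563/100 219/50 919/240
  21/4 24/5 433/100 151/48
  11/3 61/16 139/48 103/36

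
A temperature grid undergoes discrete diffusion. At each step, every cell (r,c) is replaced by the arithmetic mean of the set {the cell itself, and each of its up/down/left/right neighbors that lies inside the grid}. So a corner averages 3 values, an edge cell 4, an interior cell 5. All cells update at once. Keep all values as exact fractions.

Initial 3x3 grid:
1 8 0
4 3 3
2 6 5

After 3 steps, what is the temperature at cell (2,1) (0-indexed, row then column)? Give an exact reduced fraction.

Answer: 6787/1800

Derivation:
Step 1: cell (2,1) = 4
Step 2: cell (2,1) = 131/30
Step 3: cell (2,1) = 6787/1800
Full grid after step 3:
  4009/1080 4133/1200 7963/2160
  25373/7200 23527/6000 51571/14400
  157/40 6787/1800 8743/2160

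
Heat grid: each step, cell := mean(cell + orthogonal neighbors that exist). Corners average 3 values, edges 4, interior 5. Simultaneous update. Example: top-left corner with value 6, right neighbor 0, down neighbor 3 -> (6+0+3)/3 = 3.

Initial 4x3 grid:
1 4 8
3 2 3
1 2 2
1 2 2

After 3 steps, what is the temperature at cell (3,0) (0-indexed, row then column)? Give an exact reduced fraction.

Step 1: cell (3,0) = 4/3
Step 2: cell (3,0) = 29/18
Step 3: cell (3,0) = 3593/2160
Full grid after step 3:
  6133/2160 47567/14400 2681/720
  8453/3600 16903/6000 3851/1200
  6823/3600 12803/6000 997/400
  3593/2160 26647/14400 1481/720

Answer: 3593/2160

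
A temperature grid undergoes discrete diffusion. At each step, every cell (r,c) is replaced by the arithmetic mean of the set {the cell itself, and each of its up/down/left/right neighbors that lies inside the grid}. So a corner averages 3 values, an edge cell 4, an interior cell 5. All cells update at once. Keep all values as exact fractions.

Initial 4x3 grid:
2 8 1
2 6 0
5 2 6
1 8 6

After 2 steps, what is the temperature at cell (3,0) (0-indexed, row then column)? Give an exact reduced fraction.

Step 1: cell (3,0) = 14/3
Step 2: cell (3,0) = 137/36
Full grid after step 2:
  4 297/80 7/2
  277/80 81/20 267/80
  979/240 77/20 1129/240
  137/36 1259/240 173/36

Answer: 137/36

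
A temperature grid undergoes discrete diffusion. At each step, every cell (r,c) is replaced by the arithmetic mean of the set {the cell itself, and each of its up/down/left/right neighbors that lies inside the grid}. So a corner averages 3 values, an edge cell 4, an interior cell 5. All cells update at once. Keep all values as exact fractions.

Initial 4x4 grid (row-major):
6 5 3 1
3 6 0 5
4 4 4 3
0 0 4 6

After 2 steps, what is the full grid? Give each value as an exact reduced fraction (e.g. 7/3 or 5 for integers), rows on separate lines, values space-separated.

Answer: 173/36 931/240 277/80 5/2
473/120 411/100 147/50 267/80
373/120 299/100 91/25 169/48
73/36 313/120 77/24 37/9

Derivation:
After step 1:
  14/3 5 9/4 3
  19/4 18/5 18/5 9/4
  11/4 18/5 3 9/2
  4/3 2 7/2 13/3
After step 2:
  173/36 931/240 277/80 5/2
  473/120 411/100 147/50 267/80
  373/120 299/100 91/25 169/48
  73/36 313/120 77/24 37/9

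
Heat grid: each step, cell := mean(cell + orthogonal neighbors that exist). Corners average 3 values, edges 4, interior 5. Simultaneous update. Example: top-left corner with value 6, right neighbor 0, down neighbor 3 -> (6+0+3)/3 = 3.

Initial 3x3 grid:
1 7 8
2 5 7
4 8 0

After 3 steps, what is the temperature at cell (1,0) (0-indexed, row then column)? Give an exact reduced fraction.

Answer: 313/75

Derivation:
Step 1: cell (1,0) = 3
Step 2: cell (1,0) = 21/5
Step 3: cell (1,0) = 313/75
Full grid after step 3:
  9713/2160 71321/14400 12293/2160
  313/75 15001/3000 18949/3600
  9433/2160 65921/14400 1237/240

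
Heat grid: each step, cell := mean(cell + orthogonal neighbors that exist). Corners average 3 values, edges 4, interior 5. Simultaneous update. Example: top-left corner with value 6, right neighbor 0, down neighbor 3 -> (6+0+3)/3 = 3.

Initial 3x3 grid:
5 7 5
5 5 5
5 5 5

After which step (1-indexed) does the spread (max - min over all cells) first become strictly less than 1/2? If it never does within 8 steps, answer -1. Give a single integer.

Answer: 3

Derivation:
Step 1: max=17/3, min=5, spread=2/3
Step 2: max=667/120, min=5, spread=67/120
Step 3: max=5837/1080, min=507/100, spread=1807/5400
  -> spread < 1/2 first at step 3
Step 4: max=2317963/432000, min=13861/2700, spread=33401/144000
Step 5: max=20669933/3888000, min=1393391/270000, spread=3025513/19440000
Step 6: max=8240926867/1555200000, min=74755949/14400000, spread=53531/497664
Step 7: max=492592925849/93312000000, min=20231116051/3888000000, spread=450953/5971968
Step 8: max=29502503560603/5598720000000, min=2433808610519/466560000000, spread=3799043/71663616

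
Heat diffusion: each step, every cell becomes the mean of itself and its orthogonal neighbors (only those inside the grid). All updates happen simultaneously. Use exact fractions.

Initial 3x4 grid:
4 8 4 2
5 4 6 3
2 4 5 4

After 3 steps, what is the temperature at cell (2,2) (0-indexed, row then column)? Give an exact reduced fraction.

Step 1: cell (2,2) = 19/4
Step 2: cell (2,2) = 169/40
Step 3: cell (2,2) = 5233/1200
Full grid after step 3:
  10579/2160 8497/1800 2729/600 2893/720
  63391/14400 28079/6000 8593/2000 19837/4800
  9169/2160 15119/3600 5233/1200 2923/720

Answer: 5233/1200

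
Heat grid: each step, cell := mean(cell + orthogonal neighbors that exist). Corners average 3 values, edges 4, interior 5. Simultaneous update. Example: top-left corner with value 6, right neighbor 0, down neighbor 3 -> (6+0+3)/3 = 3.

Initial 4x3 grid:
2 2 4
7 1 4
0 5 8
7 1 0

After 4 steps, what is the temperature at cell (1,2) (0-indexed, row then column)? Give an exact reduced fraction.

Step 1: cell (1,2) = 17/4
Step 2: cell (1,2) = 469/120
Step 3: cell (1,2) = 6287/1800
Step 4: cell (1,2) = 384763/108000
Full grid after step 4:
  414461/129600 966413/288000 436411/129600
  734401/216000 134099/40000 384763/108000
  723721/216000 1271891/360000 41797/12000
  444281/129600 2904019/864000 151777/43200

Answer: 384763/108000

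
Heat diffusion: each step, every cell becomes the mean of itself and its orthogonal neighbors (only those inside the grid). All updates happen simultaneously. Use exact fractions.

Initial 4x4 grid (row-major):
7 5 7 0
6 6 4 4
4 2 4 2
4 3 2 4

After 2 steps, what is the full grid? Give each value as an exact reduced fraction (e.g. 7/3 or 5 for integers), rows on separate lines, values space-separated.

Answer: 6 417/80 227/48 61/18
407/80 127/25 189/50 11/3
1033/240 359/100 367/100 43/15
125/36 101/30 43/15 113/36

Derivation:
After step 1:
  6 25/4 4 11/3
  23/4 23/5 5 5/2
  4 19/5 14/5 7/2
  11/3 11/4 13/4 8/3
After step 2:
  6 417/80 227/48 61/18
  407/80 127/25 189/50 11/3
  1033/240 359/100 367/100 43/15
  125/36 101/30 43/15 113/36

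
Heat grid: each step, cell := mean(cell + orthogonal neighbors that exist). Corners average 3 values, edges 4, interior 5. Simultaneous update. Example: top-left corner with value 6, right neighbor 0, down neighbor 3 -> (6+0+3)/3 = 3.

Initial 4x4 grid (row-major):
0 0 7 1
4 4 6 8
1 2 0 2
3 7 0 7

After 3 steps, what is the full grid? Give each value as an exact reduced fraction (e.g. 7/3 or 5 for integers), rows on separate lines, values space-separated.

After step 1:
  4/3 11/4 7/2 16/3
  9/4 16/5 5 17/4
  5/2 14/5 2 17/4
  11/3 3 7/2 3
After step 2:
  19/9 647/240 199/48 157/36
  557/240 16/5 359/100 113/24
  673/240 27/10 351/100 27/8
  55/18 389/120 23/8 43/12
After step 3:
  1283/540 875/288 26627/7200 1903/432
  3757/1440 1088/375 4597/1200 14431/3600
  3917/1440 18547/6000 321/100 4553/1200
  6553/2160 2137/720 1321/400 59/18

Answer: 1283/540 875/288 26627/7200 1903/432
3757/1440 1088/375 4597/1200 14431/3600
3917/1440 18547/6000 321/100 4553/1200
6553/2160 2137/720 1321/400 59/18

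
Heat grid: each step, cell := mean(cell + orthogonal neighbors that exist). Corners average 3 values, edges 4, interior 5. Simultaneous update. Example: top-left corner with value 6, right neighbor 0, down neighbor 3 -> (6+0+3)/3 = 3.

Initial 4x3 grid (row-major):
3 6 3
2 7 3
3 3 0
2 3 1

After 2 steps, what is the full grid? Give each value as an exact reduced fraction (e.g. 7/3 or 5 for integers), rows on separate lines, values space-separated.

Answer: 73/18 997/240 4
847/240 383/100 33/10
727/240 139/50 143/60
89/36 189/80 16/9

Derivation:
After step 1:
  11/3 19/4 4
  15/4 21/5 13/4
  5/2 16/5 7/4
  8/3 9/4 4/3
After step 2:
  73/18 997/240 4
  847/240 383/100 33/10
  727/240 139/50 143/60
  89/36 189/80 16/9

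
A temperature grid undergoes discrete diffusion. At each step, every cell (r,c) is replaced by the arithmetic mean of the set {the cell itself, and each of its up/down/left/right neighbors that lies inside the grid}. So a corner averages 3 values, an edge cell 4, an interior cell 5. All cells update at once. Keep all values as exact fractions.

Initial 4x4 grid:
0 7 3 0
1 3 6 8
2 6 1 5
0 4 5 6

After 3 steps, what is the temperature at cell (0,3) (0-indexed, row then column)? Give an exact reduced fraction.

Step 1: cell (0,3) = 11/3
Step 2: cell (0,3) = 149/36
Step 3: cell (0,3) = 1109/270
Full grid after step 3:
  797/270 4763/1440 28759/7200 1109/270
  3893/1440 5353/1500 6049/1500 32209/7200
  6803/2400 3341/1000 12991/3000 6589/1440
  977/360 2801/800 5989/1440 5083/1080

Answer: 1109/270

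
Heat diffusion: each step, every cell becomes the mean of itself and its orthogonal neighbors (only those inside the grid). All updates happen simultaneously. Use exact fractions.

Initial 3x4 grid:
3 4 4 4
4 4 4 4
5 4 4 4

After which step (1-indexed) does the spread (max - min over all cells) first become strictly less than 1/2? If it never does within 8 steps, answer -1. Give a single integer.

Step 1: max=13/3, min=11/3, spread=2/3
Step 2: max=151/36, min=137/36, spread=7/18
  -> spread < 1/2 first at step 2
Step 3: max=1777/432, min=1679/432, spread=49/216
Step 4: max=10553/2592, min=10183/2592, spread=185/1296
Step 5: max=62923/15552, min=61493/15552, spread=715/7776
Step 6: max=125387/31104, min=123445/31104, spread=971/15552
Step 7: max=187639/46656, min=185609/46656, spread=1015/23328
Step 8: max=8992177/2239488, min=8923727/2239488, spread=34225/1119744

Answer: 2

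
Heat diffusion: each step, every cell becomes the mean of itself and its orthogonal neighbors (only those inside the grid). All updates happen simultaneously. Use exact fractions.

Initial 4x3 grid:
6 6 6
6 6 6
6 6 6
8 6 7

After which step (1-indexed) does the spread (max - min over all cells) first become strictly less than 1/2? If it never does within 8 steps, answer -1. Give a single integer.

Step 1: max=27/4, min=6, spread=3/4
Step 2: max=239/36, min=6, spread=23/36
Step 3: max=2789/432, min=6, spread=197/432
  -> spread < 1/2 first at step 3
Step 4: max=166321/25920, min=1735/288, spread=10171/25920
Step 5: max=9887147/1555200, min=9079/1500, spread=2370199/7776000
Step 6: max=590632633/93312000, min=7870369/1296000, spread=4793213/18662400
Step 7: max=35280227267/5598720000, min=236976743/38880000, spread=46223051/223948800
Step 8: max=2110606548553/335923200000, min=2375924027/388800000, spread=2312327569/13436928000

Answer: 3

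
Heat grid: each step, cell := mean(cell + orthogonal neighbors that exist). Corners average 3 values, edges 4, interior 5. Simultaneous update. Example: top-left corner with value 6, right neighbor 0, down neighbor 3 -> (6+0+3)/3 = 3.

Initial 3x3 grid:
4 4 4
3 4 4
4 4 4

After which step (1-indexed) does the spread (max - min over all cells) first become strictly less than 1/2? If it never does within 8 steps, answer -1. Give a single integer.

Step 1: max=4, min=11/3, spread=1/3
  -> spread < 1/2 first at step 1
Step 2: max=4, min=893/240, spread=67/240
Step 3: max=793/200, min=8203/2160, spread=1807/10800
Step 4: max=21239/5400, min=3298037/864000, spread=33401/288000
Step 5: max=2116609/540000, min=29874067/7776000, spread=3025513/38880000
Step 6: max=112444051/28800000, min=11976673133/3110400000, spread=53531/995328
Step 7: max=30312883949/7776000000, min=720463074151/186624000000, spread=450953/11943936
Step 8: max=3631471389481/933120000000, min=43280856439397/11197440000000, spread=3799043/143327232

Answer: 1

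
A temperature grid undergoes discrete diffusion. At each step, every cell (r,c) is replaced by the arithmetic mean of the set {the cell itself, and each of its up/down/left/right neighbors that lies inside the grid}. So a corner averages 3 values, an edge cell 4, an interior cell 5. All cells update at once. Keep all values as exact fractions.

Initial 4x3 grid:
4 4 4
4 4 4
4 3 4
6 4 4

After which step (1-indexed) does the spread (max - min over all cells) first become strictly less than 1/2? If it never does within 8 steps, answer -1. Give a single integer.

Answer: 3

Derivation:
Step 1: max=14/3, min=15/4, spread=11/12
Step 2: max=79/18, min=311/80, spread=361/720
Step 3: max=4589/1080, min=3139/800, spread=7027/21600
  -> spread < 1/2 first at step 3
Step 4: max=540917/129600, min=94523/24000, spread=9529/40500
Step 5: max=32121193/7776000, min=426469/108000, spread=56617/311040
Step 6: max=1913639087/466560000, min=51317917/12960000, spread=2647763/18662400
Step 7: max=114290153533/27993600000, min=3086631803/777600000, spread=25371269/223948800
Step 8: max=6834017598647/1679616000000, min=185642141077/46656000000, spread=1207204159/13436928000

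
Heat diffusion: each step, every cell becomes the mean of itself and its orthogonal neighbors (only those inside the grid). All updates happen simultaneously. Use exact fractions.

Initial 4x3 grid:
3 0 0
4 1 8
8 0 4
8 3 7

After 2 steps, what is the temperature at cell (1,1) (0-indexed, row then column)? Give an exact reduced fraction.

Step 1: cell (1,1) = 13/5
Step 2: cell (1,1) = 281/100
Full grid after step 2:
  22/9 43/20 83/36
  209/60 281/100 199/60
  139/30 401/100 119/30
  95/18 187/40 167/36

Answer: 281/100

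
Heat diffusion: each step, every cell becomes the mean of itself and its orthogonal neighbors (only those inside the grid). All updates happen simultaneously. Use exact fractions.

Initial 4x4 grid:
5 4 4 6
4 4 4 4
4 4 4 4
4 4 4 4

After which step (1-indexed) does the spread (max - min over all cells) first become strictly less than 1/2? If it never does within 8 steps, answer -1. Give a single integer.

Answer: 3

Derivation:
Step 1: max=14/3, min=4, spread=2/3
Step 2: max=41/9, min=4, spread=5/9
Step 3: max=1901/432, min=4, spread=173/432
  -> spread < 1/2 first at step 3
Step 4: max=56327/12960, min=301/75, spread=21571/64800
Step 5: max=1670453/388800, min=72553/18000, spread=516541/1944000
Step 6: max=49770443/11664000, min=2912231/720000, spread=405047/1822500
Step 7: max=1484476781/349920000, min=157730321/38880000, spread=16225973/87480000
Step 8: max=44346083147/10497600000, min=316360889/77760000, spread=409340783/2624400000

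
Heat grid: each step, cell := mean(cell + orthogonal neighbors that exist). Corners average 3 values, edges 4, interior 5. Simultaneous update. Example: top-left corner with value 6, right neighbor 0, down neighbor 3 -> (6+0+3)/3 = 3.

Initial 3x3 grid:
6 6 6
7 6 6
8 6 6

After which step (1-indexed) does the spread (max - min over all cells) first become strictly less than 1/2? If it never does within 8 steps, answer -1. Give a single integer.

Step 1: max=7, min=6, spread=1
Step 2: max=27/4, min=6, spread=3/4
Step 3: max=4739/720, min=1091/180, spread=25/48
Step 4: max=280553/43200, min=33091/5400, spread=211/576
  -> spread < 1/2 first at step 4
Step 5: max=5558297/864000, min=49409/8000, spread=1777/6912
Step 6: max=994438177/155520000, min=15099493/2430000, spread=14971/82944
Step 7: max=59407070419/9331200000, min=14556171511/2332800000, spread=126121/995328
Step 8: max=1184623302131/186624000000, min=146002719407/23328000000, spread=1062499/11943936

Answer: 4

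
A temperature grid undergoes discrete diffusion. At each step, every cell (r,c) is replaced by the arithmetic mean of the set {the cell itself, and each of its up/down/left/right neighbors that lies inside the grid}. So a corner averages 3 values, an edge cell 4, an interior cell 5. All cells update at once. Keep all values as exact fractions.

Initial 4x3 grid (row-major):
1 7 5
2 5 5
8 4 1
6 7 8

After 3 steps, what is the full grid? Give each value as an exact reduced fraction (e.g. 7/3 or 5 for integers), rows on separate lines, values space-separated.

Answer: 4573/1080 10567/2400 2509/540
16063/3600 1147/250 1043/225
6191/1200 30413/6000 2231/450
827/144 80677/14400 2299/432

Derivation:
After step 1:
  10/3 9/2 17/3
  4 23/5 4
  5 5 9/2
  7 25/4 16/3
After step 2:
  71/18 181/40 85/18
  127/30 221/50 563/120
  21/4 507/100 113/24
  73/12 283/48 193/36
After step 3:
  4573/1080 10567/2400 2509/540
  16063/3600 1147/250 1043/225
  6191/1200 30413/6000 2231/450
  827/144 80677/14400 2299/432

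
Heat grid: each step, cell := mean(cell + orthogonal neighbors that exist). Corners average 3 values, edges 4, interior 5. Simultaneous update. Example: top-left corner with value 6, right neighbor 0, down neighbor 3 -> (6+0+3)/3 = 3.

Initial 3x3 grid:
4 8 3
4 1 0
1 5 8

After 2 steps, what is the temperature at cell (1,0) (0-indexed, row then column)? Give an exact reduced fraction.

Step 1: cell (1,0) = 5/2
Step 2: cell (1,0) = 443/120
Full grid after step 2:
  71/18 83/20 32/9
  443/120 337/100 73/20
  115/36 901/240 133/36

Answer: 443/120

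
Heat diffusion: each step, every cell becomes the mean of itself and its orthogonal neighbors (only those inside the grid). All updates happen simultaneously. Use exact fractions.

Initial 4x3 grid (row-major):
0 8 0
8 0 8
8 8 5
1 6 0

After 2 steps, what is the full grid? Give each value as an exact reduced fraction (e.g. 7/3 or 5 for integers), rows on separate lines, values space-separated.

After step 1:
  16/3 2 16/3
  4 32/5 13/4
  25/4 27/5 21/4
  5 15/4 11/3
After step 2:
  34/9 143/30 127/36
  1319/240 421/100 607/120
  413/80 541/100 527/120
  5 1069/240 38/9

Answer: 34/9 143/30 127/36
1319/240 421/100 607/120
413/80 541/100 527/120
5 1069/240 38/9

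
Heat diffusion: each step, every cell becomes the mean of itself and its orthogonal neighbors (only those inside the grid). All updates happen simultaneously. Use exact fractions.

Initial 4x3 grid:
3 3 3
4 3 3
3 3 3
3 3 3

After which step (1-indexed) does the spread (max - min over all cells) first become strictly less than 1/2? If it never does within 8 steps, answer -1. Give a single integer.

Step 1: max=10/3, min=3, spread=1/3
  -> spread < 1/2 first at step 1
Step 2: max=391/120, min=3, spread=31/120
Step 3: max=3451/1080, min=3, spread=211/1080
Step 4: max=340897/108000, min=5447/1800, spread=14077/108000
Step 5: max=3056407/972000, min=327683/108000, spread=5363/48600
Step 6: max=91220809/29160000, min=182869/60000, spread=93859/1166400
Step 7: max=5459074481/1749600000, min=296936467/97200000, spread=4568723/69984000
Step 8: max=326708435629/104976000000, min=8929618889/2916000000, spread=8387449/167961600

Answer: 1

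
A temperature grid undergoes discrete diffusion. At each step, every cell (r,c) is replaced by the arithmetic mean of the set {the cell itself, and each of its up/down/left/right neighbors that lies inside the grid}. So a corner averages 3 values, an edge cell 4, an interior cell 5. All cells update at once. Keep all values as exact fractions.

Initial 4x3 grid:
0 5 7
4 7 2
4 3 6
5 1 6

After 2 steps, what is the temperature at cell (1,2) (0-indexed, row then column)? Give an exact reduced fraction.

Step 1: cell (1,2) = 11/2
Step 2: cell (1,2) = 1117/240
Full grid after step 2:
  23/6 997/240 179/36
  299/80 112/25 1117/240
  917/240 102/25 1097/240
  133/36 937/240 37/9

Answer: 1117/240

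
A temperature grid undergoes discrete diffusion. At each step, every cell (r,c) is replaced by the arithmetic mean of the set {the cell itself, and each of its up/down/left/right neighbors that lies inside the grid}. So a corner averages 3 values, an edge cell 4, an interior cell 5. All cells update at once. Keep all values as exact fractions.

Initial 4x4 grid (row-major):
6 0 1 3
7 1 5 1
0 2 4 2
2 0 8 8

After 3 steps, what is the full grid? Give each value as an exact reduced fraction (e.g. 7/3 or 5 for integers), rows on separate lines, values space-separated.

Answer: 689/216 19283/7200 18211/7200 4999/2160
20183/7200 349/120 16141/6000 10763/3600
18871/7200 15931/6000 3573/1000 181/48
4849/2160 2717/900 23/6 1637/360

Derivation:
After step 1:
  13/3 2 9/4 5/3
  7/2 3 12/5 11/4
  11/4 7/5 21/5 15/4
  2/3 3 5 6
After step 2:
  59/18 139/48 499/240 20/9
  163/48 123/50 73/25 317/120
  499/240 287/100 67/20 167/40
  77/36 151/60 91/20 59/12
After step 3:
  689/216 19283/7200 18211/7200 4999/2160
  20183/7200 349/120 16141/6000 10763/3600
  18871/7200 15931/6000 3573/1000 181/48
  4849/2160 2717/900 23/6 1637/360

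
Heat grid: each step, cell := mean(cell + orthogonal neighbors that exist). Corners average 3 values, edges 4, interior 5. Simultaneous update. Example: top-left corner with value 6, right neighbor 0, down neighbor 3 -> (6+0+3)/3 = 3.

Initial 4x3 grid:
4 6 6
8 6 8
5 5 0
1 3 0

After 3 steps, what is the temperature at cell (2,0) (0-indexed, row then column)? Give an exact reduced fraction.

Answer: 5269/1200

Derivation:
Step 1: cell (2,0) = 19/4
Step 2: cell (2,0) = 173/40
Step 3: cell (2,0) = 5269/1200
Full grid after step 3:
  1063/180 41389/7200 12451/2160
  1059/200 32167/6000 35449/7200
  5269/1200 489/125 8963/2400
  2441/720 4857/1600 953/360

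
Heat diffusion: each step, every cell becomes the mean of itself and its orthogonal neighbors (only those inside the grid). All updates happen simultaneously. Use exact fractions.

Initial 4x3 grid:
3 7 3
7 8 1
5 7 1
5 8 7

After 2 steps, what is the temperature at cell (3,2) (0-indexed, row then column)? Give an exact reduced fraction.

Step 1: cell (3,2) = 16/3
Step 2: cell (3,2) = 193/36
Full grid after step 2:
  50/9 247/48 73/18
  281/48 521/100 203/48
  471/80 571/100 1103/240
  25/4 1433/240 193/36

Answer: 193/36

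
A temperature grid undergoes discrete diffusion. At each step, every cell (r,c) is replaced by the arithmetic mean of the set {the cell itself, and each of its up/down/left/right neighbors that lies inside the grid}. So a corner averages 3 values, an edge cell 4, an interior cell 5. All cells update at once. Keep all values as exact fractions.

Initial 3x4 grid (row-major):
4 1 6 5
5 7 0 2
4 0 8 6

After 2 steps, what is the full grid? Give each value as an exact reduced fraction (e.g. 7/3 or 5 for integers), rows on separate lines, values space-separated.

After step 1:
  10/3 9/2 3 13/3
  5 13/5 23/5 13/4
  3 19/4 7/2 16/3
After step 2:
  77/18 403/120 493/120 127/36
  209/60 429/100 339/100 1051/240
  17/4 277/80 1091/240 145/36

Answer: 77/18 403/120 493/120 127/36
209/60 429/100 339/100 1051/240
17/4 277/80 1091/240 145/36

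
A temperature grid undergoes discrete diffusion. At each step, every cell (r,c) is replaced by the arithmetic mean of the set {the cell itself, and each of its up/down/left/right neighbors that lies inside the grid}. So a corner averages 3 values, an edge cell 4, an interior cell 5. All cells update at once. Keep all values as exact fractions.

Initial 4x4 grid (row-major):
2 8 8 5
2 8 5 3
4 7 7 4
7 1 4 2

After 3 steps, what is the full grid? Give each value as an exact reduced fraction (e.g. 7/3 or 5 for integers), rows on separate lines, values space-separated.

Answer: 46/9 6701/1200 20623/3600 11837/2160
5941/1200 271/50 32723/6000 36401/7200
5773/1200 9937/2000 14623/3000 6373/1440
3263/720 11131/2400 6181/1440 4357/1080

Derivation:
After step 1:
  4 13/2 13/2 16/3
  4 6 31/5 17/4
  5 27/5 27/5 4
  4 19/4 7/2 10/3
After step 2:
  29/6 23/4 92/15 193/36
  19/4 281/50 567/100 1187/240
  23/5 531/100 49/10 1019/240
  55/12 353/80 1019/240 65/18
After step 3:
  46/9 6701/1200 20623/3600 11837/2160
  5941/1200 271/50 32723/6000 36401/7200
  5773/1200 9937/2000 14623/3000 6373/1440
  3263/720 11131/2400 6181/1440 4357/1080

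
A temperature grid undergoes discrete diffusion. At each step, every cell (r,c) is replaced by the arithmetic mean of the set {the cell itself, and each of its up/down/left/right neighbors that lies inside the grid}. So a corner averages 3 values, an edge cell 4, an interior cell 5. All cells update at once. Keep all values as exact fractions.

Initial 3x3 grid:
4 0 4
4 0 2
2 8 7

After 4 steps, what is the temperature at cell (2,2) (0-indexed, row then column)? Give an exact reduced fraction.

Step 1: cell (2,2) = 17/3
Step 2: cell (2,2) = 79/18
Step 3: cell (2,2) = 4379/1080
Step 4: cell (2,2) = 242533/64800
Full grid after step 4:
  178183/64800 150667/54000 123397/43200
  1375711/432000 16037/5000 2882047/864000
  463241/129600 3229547/864000 242533/64800

Answer: 242533/64800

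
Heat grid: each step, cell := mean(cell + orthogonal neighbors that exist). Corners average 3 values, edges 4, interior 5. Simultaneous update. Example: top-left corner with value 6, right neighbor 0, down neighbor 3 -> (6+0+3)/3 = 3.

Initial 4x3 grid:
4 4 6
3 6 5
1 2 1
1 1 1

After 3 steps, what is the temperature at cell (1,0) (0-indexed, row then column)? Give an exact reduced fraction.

Step 1: cell (1,0) = 7/2
Step 2: cell (1,0) = 155/48
Step 3: cell (1,0) = 23827/7200
Full grid after step 3:
  1685/432 15431/3600 211/48
  23827/7200 2657/750 9059/2400
  1793/800 4837/2000 2043/800
  577/360 7783/4800 107/60

Answer: 23827/7200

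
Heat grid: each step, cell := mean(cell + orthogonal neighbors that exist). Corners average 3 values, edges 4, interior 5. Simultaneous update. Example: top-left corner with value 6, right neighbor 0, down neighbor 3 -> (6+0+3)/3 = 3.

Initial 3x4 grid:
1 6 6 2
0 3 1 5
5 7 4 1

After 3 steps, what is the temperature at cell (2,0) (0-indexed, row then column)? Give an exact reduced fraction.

Answer: 841/240

Derivation:
Step 1: cell (2,0) = 4
Step 2: cell (2,0) = 11/3
Step 3: cell (2,0) = 841/240
Full grid after step 3:
  1661/540 24917/7200 25337/7200 488/135
  47389/14400 1286/375 2717/750 47189/14400
  841/240 747/200 12481/3600 7313/2160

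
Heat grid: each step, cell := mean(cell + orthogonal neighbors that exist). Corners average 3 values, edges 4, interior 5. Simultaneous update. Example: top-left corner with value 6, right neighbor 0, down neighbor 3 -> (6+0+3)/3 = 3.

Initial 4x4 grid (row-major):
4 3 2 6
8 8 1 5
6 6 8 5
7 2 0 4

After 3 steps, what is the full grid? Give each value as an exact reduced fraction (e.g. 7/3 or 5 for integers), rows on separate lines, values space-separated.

After step 1:
  5 17/4 3 13/3
  13/2 26/5 24/5 17/4
  27/4 6 4 11/2
  5 15/4 7/2 3
After step 2:
  21/4 349/80 983/240 139/36
  469/80 107/20 17/4 1133/240
  97/16 257/50 119/25 67/16
  31/6 73/16 57/16 4
After step 3:
  619/120 2287/480 1193/288 1141/270
  901/160 4993/1000 6953/1500 6127/1440
  13339/2400 207/40 219/50 10601/2400
  379/72 11059/2400 3377/800 47/12

Answer: 619/120 2287/480 1193/288 1141/270
901/160 4993/1000 6953/1500 6127/1440
13339/2400 207/40 219/50 10601/2400
379/72 11059/2400 3377/800 47/12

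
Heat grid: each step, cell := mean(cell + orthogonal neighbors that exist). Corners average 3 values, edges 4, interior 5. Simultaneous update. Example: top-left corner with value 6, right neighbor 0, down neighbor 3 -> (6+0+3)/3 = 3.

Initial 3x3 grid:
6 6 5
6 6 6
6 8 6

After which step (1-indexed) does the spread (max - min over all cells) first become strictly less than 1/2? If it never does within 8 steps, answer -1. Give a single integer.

Step 1: max=20/3, min=17/3, spread=1
Step 2: max=787/120, min=103/18, spread=301/360
Step 3: max=6917/1080, min=85223/14400, spread=21011/43200
  -> spread < 1/2 first at step 3
Step 4: max=2728303/432000, min=386809/64800, spread=448729/1296000
Step 5: max=24388373/3888000, min=23484623/3888000, spread=1205/5184
Step 6: max=1453302931/233280000, min=1415236681/233280000, spread=10151/62208
Step 7: max=86920263557/13996800000, min=85316819807/13996800000, spread=85517/746496
Step 8: max=5199304079779/839808000000, min=5131763673529/839808000000, spread=720431/8957952

Answer: 3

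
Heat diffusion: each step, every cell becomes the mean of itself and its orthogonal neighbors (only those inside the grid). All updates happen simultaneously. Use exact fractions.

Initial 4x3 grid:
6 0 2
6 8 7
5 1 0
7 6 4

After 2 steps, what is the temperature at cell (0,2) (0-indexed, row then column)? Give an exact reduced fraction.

Answer: 15/4

Derivation:
Step 1: cell (0,2) = 3
Step 2: cell (0,2) = 15/4
Full grid after step 2:
  19/4 77/20 15/4
  97/20 229/50 293/80
  21/4 413/100 175/48
  61/12 107/24 65/18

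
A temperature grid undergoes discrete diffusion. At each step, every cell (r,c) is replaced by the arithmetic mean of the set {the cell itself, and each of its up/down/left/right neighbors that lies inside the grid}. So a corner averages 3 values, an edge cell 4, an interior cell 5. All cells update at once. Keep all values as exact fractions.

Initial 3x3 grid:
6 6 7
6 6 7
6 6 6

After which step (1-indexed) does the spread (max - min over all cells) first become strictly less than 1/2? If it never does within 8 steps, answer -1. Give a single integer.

Answer: 2

Derivation:
Step 1: max=20/3, min=6, spread=2/3
Step 2: max=233/36, min=6, spread=17/36
  -> spread < 1/2 first at step 2
Step 3: max=13807/2160, min=1091/180, spread=143/432
Step 4: max=820349/129600, min=16463/2700, spread=1205/5184
Step 5: max=48955303/7776000, min=441541/72000, spread=10151/62208
Step 6: max=2925029141/466560000, min=119649209/19440000, spread=85517/746496
Step 7: max=175033990927/27993600000, min=14398553671/2332800000, spread=720431/8957952
Step 8: max=10481310194669/1679616000000, min=36064161863/5832000000, spread=6069221/107495424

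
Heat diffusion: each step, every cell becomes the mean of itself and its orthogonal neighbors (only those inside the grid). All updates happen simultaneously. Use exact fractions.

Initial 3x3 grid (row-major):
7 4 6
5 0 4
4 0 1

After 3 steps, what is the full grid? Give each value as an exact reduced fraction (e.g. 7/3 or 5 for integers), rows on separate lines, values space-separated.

Answer: 8981/2160 18719/4800 496/135
12583/3600 19159/6000 42007/14400
689/240 35057/14400 1249/540

Derivation:
After step 1:
  16/3 17/4 14/3
  4 13/5 11/4
  3 5/4 5/3
After step 2:
  163/36 337/80 35/9
  56/15 297/100 701/240
  11/4 511/240 17/9
After step 3:
  8981/2160 18719/4800 496/135
  12583/3600 19159/6000 42007/14400
  689/240 35057/14400 1249/540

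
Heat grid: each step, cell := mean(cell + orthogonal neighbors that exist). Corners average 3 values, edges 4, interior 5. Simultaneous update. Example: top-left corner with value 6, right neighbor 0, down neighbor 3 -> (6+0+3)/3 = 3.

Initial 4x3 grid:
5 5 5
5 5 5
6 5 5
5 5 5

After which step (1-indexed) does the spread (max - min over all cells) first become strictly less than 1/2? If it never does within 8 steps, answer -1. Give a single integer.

Step 1: max=16/3, min=5, spread=1/3
  -> spread < 1/2 first at step 1
Step 2: max=631/120, min=5, spread=31/120
Step 3: max=5611/1080, min=5, spread=211/1080
Step 4: max=556897/108000, min=9047/1800, spread=14077/108000
Step 5: max=5000407/972000, min=543683/108000, spread=5363/48600
Step 6: max=149540809/29160000, min=302869/60000, spread=93859/1166400
Step 7: max=8958274481/1749600000, min=491336467/97200000, spread=4568723/69984000
Step 8: max=536660435629/104976000000, min=14761618889/2916000000, spread=8387449/167961600

Answer: 1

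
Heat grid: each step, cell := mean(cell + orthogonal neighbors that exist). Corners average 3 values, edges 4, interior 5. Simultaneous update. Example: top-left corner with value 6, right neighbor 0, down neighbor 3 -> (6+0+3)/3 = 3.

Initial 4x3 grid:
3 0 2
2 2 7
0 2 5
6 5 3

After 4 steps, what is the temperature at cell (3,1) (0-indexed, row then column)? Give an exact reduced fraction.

Step 1: cell (3,1) = 4
Step 2: cell (3,1) = 37/10
Step 3: cell (3,1) = 2177/600
Step 4: cell (3,1) = 126043/36000
Full grid after step 4:
  288623/129600 2162677/864000 40547/14400
  534643/216000 992543/360000 224881/72000
  626263/216000 32213/10000 756263/216000
  210409/64800 126043/36000 242459/64800

Answer: 126043/36000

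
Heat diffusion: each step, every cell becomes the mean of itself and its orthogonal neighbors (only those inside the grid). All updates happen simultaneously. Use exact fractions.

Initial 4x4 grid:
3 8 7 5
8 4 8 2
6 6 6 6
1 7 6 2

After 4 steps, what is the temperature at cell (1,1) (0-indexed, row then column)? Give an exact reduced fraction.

Step 1: cell (1,1) = 34/5
Step 2: cell (1,1) = 23/4
Step 3: cell (1,1) = 4513/750
Step 4: cell (1,1) = 257129/45000
Full grid after step 4:
  2366/405 644203/108000 614531/108000 362101/64800
  625393/108000 257129/45000 205367/36000 1151857/216000
  587273/108000 1003711/180000 19223/3600 1133137/216000
  68933/12960 1137841/216000 1136017/216000 163343/32400

Answer: 257129/45000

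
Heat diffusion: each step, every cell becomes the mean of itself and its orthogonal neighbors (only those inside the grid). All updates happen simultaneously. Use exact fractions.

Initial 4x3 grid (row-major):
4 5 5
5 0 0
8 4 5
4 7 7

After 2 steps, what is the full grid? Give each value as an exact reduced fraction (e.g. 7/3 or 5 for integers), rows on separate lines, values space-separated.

Answer: 149/36 143/40 28/9
509/120 357/100 379/120
619/120 447/100 529/120
205/36 689/120 95/18

Derivation:
After step 1:
  14/3 7/2 10/3
  17/4 14/5 5/2
  21/4 24/5 4
  19/3 11/2 19/3
After step 2:
  149/36 143/40 28/9
  509/120 357/100 379/120
  619/120 447/100 529/120
  205/36 689/120 95/18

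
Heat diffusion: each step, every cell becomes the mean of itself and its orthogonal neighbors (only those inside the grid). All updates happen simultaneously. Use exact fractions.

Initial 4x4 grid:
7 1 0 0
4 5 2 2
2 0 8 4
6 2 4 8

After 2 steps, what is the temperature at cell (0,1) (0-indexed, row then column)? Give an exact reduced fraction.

Answer: 13/5

Derivation:
Step 1: cell (0,1) = 13/4
Step 2: cell (0,1) = 13/5
Full grid after step 2:
  47/12 13/5 121/60 41/36
  139/40 339/100 243/100 347/120
  427/120 77/25 107/25 493/120
  28/9 457/120 523/120 49/9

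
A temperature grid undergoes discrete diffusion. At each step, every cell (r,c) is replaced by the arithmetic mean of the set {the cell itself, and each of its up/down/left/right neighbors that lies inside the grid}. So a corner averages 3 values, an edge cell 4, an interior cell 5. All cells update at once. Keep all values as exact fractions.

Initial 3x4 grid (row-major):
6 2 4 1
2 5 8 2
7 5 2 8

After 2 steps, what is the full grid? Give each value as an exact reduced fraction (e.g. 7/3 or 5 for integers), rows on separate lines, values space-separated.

After step 1:
  10/3 17/4 15/4 7/3
  5 22/5 21/5 19/4
  14/3 19/4 23/4 4
After step 2:
  151/36 59/15 109/30 65/18
  87/20 113/25 457/100 917/240
  173/36 587/120 187/40 29/6

Answer: 151/36 59/15 109/30 65/18
87/20 113/25 457/100 917/240
173/36 587/120 187/40 29/6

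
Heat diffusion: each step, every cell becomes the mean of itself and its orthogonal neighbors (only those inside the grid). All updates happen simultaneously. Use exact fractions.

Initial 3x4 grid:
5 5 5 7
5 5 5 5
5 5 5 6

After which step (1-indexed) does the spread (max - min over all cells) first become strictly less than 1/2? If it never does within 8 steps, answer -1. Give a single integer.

Step 1: max=23/4, min=5, spread=3/4
Step 2: max=203/36, min=5, spread=23/36
Step 3: max=2357/432, min=5, spread=197/432
  -> spread < 1/2 first at step 3
Step 4: max=140401/25920, min=1447/288, spread=10171/25920
Step 5: max=8331947/1555200, min=7579/1500, spread=2370199/7776000
Step 6: max=497320633/93312000, min=6574369/1296000, spread=4793213/18662400
Step 7: max=29681507267/5598720000, min=198096743/38880000, spread=46223051/223948800
Step 8: max=1774683348553/335923200000, min=1987124027/388800000, spread=2312327569/13436928000

Answer: 3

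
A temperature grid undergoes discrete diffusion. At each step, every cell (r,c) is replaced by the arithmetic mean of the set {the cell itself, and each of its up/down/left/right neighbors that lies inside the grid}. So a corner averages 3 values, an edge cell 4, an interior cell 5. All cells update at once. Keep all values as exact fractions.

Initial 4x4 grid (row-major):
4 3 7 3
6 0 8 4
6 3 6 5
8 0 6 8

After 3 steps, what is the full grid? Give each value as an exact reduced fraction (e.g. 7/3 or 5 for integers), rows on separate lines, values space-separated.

Answer: 917/216 6019/1440 33871/7200 1057/216
6019/1440 13309/3000 14069/3000 37291/7200
32911/7200 3281/750 3799/750 38411/7200
485/108 34081/7200 36161/7200 2999/540

Derivation:
After step 1:
  13/3 7/2 21/4 14/3
  4 4 5 5
  23/4 3 28/5 23/4
  14/3 17/4 5 19/3
After step 2:
  71/18 205/48 221/48 179/36
  217/48 39/10 497/100 245/48
  209/48 113/25 487/100 1361/240
  44/9 203/48 1271/240 205/36
After step 3:
  917/216 6019/1440 33871/7200 1057/216
  6019/1440 13309/3000 14069/3000 37291/7200
  32911/7200 3281/750 3799/750 38411/7200
  485/108 34081/7200 36161/7200 2999/540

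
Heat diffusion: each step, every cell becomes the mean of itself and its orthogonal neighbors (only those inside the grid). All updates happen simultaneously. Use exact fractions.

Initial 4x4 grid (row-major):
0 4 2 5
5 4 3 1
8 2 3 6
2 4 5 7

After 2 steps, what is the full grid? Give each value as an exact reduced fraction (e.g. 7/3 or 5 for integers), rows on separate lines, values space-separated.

After step 1:
  3 5/2 7/2 8/3
  17/4 18/5 13/5 15/4
  17/4 21/5 19/5 17/4
  14/3 13/4 19/4 6
After step 2:
  13/4 63/20 169/60 119/36
  151/40 343/100 69/20 199/60
  521/120 191/50 98/25 89/20
  73/18 253/60 89/20 5

Answer: 13/4 63/20 169/60 119/36
151/40 343/100 69/20 199/60
521/120 191/50 98/25 89/20
73/18 253/60 89/20 5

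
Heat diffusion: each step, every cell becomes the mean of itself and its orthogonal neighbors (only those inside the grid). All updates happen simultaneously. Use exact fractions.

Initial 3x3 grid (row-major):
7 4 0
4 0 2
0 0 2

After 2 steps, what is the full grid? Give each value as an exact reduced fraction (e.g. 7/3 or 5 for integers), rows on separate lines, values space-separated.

After step 1:
  5 11/4 2
  11/4 2 1
  4/3 1/2 4/3
After step 2:
  7/2 47/16 23/12
  133/48 9/5 19/12
  55/36 31/24 17/18

Answer: 7/2 47/16 23/12
133/48 9/5 19/12
55/36 31/24 17/18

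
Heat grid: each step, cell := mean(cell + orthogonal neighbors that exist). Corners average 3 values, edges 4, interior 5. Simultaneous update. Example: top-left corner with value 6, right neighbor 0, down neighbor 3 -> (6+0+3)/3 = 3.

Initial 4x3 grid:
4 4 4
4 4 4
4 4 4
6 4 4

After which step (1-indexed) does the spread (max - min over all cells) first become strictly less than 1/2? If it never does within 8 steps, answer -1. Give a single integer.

Step 1: max=14/3, min=4, spread=2/3
Step 2: max=41/9, min=4, spread=5/9
Step 3: max=473/108, min=4, spread=41/108
  -> spread < 1/2 first at step 3
Step 4: max=56057/12960, min=4, spread=4217/12960
Step 5: max=3319549/777600, min=14479/3600, spread=38417/155520
Step 6: max=197824211/46656000, min=290597/72000, spread=1903471/9331200
Step 7: max=11798429089/2799360000, min=8755759/2160000, spread=18038617/111974400
Step 8: max=705114582851/167961600000, min=790526759/194400000, spread=883978523/6718464000

Answer: 3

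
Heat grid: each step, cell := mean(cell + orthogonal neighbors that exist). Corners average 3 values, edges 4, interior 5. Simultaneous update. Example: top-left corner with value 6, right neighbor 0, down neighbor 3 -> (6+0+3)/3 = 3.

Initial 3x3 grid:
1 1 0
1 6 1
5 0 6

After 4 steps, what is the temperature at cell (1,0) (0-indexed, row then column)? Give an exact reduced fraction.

Answer: 73081/32000

Derivation:
Step 1: cell (1,0) = 13/4
Step 2: cell (1,0) = 161/80
Step 3: cell (1,0) = 4069/1600
Step 4: cell (1,0) = 73081/32000
Full grid after step 4:
  92837/43200 106207/54000 276911/129600
  73081/32000 98691/40000 73081/32000
  58481/21600 2243687/864000 176243/64800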